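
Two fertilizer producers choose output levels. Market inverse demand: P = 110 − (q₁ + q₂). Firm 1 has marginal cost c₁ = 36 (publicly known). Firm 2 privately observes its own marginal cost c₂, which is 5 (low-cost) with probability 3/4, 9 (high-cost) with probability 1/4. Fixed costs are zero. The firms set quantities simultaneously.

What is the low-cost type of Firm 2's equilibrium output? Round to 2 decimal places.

45.17

Each type of Firm 2 best-responds to q₁; Firm 1 best-responds to the expected q₂ over Firm 2's types.
Firm 2 with cost c maximizes (110 − (q₁+q₂) − c)·q₂, giving q₂(c) = (110 − c − q₁)/2.
E[c₂] = 3/4·5 + 1/4·9 = 6
Firm 1's FOC against E[q₂] yields q₁ = (110 − 2·36 + E[c₂])/3 = (110 − 72 + 6)/3 = 14.6667.
q₂(low-cost) = (110 − 5 − 14.6667)/2 = 45.1667.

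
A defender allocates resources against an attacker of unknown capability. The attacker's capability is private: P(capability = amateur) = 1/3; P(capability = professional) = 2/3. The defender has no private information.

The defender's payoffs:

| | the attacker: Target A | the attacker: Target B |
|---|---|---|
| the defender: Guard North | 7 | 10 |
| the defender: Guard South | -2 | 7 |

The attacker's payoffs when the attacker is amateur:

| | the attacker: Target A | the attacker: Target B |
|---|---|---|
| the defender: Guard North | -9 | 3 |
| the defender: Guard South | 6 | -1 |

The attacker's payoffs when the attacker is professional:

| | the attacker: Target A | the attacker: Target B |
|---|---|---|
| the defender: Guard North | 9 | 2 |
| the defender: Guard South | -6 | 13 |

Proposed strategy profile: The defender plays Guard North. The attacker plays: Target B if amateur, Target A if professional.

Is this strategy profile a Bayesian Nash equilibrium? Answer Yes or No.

Yes

The defender plays Guard North: E[Guard North] = 1/3·(10) + 2/3·(7) = 8; E[Guard South] = 1. Best-responding. ✓
The attacker (capability amateur), facing Guard North: Target A gives -9, Target B gives 3. Proposed Target B is best. ✓
The attacker (capability professional), facing Guard North: Target A gives 9, Target B gives 2. Proposed Target A is best. ✓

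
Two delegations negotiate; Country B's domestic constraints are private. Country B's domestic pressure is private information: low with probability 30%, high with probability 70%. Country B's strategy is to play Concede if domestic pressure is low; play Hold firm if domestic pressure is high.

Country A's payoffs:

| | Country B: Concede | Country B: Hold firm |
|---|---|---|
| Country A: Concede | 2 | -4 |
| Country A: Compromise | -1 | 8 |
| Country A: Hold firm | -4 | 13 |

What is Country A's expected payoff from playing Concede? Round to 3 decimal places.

-2.200

E[Concede] = 0.3·2 + 0.7·(-4) = 0.6 + (-2.8) = -2.2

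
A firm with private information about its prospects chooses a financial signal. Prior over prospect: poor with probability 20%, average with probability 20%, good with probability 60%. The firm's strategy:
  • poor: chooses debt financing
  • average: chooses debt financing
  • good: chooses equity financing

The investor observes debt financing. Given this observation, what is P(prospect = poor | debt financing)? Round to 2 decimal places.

P(debt financing) = 0.2·1 + 0.2·1 + 0.6·0 = 0.4
P(poor | debt financing) = (0.2·1) / 0.4 = 0.2 / 0.4 = 0.5

0.50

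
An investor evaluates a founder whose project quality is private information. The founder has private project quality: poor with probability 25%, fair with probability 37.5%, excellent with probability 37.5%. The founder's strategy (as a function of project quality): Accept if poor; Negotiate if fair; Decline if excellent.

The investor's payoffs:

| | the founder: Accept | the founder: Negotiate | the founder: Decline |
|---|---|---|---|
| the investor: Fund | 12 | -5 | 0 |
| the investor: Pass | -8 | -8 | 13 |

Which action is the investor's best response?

E[Fund] = 0.25·(12) + 0.375·(-5) + 0.375·(0) = 1.125
E[Pass] = 0.25·(-8) + 0.375·(-8) + 0.375·(13) = -0.125
Best response: Fund (1.125 is the largest).

Fund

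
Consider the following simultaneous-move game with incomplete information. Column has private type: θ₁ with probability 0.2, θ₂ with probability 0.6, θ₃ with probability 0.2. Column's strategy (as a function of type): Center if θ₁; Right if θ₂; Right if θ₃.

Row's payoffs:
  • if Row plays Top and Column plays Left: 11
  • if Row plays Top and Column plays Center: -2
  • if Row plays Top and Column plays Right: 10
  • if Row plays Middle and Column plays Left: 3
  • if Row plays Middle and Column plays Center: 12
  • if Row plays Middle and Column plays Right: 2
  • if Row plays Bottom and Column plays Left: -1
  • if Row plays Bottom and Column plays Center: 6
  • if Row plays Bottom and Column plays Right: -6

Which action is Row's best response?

Compute Row's expected payoff for each action, taking the expectation over Column's type.
E[Top] = 0.2·(-2) + 0.6·(10) + 0.2·(10) = 7.6
E[Middle] = 0.2·(12) + 0.6·(2) + 0.2·(2) = 4
E[Bottom] = 0.2·(6) + 0.6·(-6) + 0.2·(-6) = -3.6
Best response: Top (7.6 is the largest).

Top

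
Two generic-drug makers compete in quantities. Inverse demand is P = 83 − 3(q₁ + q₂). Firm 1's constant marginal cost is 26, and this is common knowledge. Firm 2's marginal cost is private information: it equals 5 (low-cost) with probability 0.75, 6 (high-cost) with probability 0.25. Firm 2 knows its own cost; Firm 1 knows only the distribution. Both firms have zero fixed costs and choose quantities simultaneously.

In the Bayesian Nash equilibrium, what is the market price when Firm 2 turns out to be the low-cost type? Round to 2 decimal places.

37.96

Each type of Firm 2 best-responds to q₁; Firm 1 best-responds to the expected q₂ over Firm 2's types.
Firm 2 with cost c maximizes (83 − 3(q₁+q₂) − c)·q₂, giving q₂(c) = (83 − c − 3q₁)/6.
E[c₂] = 0.75·5 + 0.25·6 = 5.25
Firm 1's FOC against E[q₂] yields q₁ = (83 − 2·26 + E[c₂])/9 = (83 − 52 + 5.25)/9 = 4.02778.
q₂(low-cost) = 10.9861, so P = 83 − 3·(4.02778 + 10.9861) = 37.9583.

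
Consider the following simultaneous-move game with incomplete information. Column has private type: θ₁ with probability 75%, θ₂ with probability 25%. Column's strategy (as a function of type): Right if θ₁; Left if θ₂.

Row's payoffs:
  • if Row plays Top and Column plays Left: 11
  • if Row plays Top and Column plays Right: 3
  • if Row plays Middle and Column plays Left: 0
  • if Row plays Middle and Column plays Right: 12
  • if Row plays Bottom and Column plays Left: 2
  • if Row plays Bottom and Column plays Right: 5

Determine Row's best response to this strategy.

Compute Row's expected payoff for each action, taking the expectation over Column's type.
E[Top] = 0.75·(3) + 0.25·(11) = 5
E[Middle] = 0.75·(12) + 0.25·(0) = 9
E[Bottom] = 0.75·(5) + 0.25·(2) = 4.25
Best response: Middle (9 is the largest).

Middle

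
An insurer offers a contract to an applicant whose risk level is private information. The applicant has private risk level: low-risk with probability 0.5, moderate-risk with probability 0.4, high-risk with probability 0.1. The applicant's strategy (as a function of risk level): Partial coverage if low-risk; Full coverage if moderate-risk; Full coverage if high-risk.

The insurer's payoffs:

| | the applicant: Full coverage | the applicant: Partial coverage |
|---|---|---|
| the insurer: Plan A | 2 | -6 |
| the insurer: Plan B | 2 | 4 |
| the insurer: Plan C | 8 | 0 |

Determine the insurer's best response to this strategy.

Plan C

E[Plan A] = 0.5·(-6) + 0.4·(2) + 0.1·(2) = -2
E[Plan B] = 0.5·(4) + 0.4·(2) + 0.1·(2) = 3
E[Plan C] = 0.5·(0) + 0.4·(8) + 0.1·(8) = 4
Best response: Plan C (4 is the largest).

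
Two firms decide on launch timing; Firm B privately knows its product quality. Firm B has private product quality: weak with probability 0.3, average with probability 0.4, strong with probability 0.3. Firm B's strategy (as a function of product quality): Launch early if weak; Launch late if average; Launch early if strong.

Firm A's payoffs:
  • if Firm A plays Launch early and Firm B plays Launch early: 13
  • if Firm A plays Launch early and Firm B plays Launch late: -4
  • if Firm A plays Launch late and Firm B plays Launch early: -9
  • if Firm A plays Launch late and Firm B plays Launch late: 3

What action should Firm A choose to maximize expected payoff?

E[Launch early] = 0.3·(13) + 0.4·(-4) + 0.3·(13) = 6.2
E[Launch late] = 0.3·(-9) + 0.4·(3) + 0.3·(-9) = -4.2
Best response: Launch early (6.2 is the largest).

Launch early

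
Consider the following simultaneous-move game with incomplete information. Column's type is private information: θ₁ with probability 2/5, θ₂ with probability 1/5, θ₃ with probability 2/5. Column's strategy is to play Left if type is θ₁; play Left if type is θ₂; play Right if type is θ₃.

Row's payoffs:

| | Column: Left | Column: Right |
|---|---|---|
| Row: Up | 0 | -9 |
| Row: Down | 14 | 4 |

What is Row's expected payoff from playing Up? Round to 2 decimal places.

E[Up] = 2/5·0 + 1/5·0 + 2/5·(-9) = 0 + 0 + (-18/5) = -18/5

-3.60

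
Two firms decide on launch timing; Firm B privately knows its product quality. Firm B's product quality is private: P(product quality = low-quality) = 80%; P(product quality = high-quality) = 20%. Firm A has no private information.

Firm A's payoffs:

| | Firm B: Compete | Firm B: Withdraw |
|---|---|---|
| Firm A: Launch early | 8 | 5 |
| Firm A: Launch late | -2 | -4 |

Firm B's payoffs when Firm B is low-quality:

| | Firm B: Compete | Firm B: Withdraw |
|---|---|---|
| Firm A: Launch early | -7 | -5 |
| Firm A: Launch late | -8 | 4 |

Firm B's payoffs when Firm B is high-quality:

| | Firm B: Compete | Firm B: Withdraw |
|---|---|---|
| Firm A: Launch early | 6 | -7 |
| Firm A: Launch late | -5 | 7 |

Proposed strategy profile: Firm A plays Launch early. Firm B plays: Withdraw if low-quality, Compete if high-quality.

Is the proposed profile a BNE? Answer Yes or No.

Yes

A profile is a BNE iff every type of every player is best-responding given beliefs about the other side.
Firm A plays Launch early: E[Launch early] = 0.8·(5) + 0.2·(8) = 5.6; E[Launch late] = -3.6. Best-responding. ✓
Firm B (product quality low-quality), facing Launch early: Compete gives -7, Withdraw gives -5. Proposed Withdraw is best. ✓
Firm B (product quality high-quality), facing Launch early: Compete gives 6, Withdraw gives -7. Proposed Compete is best. ✓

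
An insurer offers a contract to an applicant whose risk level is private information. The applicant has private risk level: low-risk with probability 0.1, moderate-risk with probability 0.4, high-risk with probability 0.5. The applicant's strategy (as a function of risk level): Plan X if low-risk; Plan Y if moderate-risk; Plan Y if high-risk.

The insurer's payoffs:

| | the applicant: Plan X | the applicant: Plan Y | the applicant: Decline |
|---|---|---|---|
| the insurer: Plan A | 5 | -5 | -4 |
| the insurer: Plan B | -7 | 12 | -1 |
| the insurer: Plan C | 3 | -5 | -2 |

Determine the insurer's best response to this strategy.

Plan B

E[Plan A] = 0.1·(5) + 0.4·(-5) + 0.5·(-5) = -4
E[Plan B] = 0.1·(-7) + 0.4·(12) + 0.5·(12) = 10.1
E[Plan C] = 0.1·(3) + 0.4·(-5) + 0.5·(-5) = -4.2
Best response: Plan B (10.1 is the largest).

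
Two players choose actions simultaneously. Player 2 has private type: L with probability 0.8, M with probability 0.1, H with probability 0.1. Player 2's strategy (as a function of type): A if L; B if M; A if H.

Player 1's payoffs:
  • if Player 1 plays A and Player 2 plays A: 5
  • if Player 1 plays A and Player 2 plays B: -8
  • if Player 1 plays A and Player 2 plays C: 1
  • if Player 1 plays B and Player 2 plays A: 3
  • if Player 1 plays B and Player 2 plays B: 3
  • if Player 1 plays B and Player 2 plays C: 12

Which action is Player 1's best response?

A

E[A] = 0.8·(5) + 0.1·(-8) + 0.1·(5) = 3.7
E[B] = 0.8·(3) + 0.1·(3) + 0.1·(3) = 3
Best response: A (3.7 is the largest).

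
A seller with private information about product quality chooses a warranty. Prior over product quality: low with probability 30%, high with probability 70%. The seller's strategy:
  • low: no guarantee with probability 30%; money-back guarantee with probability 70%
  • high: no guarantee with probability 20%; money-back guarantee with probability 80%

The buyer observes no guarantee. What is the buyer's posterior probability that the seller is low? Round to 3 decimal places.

0.391

P(no guarantee) = 0.3·0.3 + 0.7·0.2 = 0.23
P(low | no guarantee) = (0.3·0.3) / 0.23 = 0.09 / 0.23 = 0.391304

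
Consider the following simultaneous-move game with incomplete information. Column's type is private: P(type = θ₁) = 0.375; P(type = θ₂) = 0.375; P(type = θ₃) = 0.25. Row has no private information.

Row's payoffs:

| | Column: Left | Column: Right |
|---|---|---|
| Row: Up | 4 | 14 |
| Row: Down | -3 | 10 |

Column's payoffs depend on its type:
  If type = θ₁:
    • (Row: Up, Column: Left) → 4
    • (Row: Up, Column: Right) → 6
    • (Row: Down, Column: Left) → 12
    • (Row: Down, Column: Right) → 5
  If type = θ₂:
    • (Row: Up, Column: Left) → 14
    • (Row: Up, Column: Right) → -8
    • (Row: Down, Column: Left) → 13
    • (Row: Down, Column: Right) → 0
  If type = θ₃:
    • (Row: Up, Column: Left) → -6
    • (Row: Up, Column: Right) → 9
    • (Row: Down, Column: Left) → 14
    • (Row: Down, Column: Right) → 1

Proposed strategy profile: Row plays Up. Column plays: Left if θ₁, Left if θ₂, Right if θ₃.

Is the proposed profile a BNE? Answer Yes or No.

No

A profile is a BNE iff every type of every player is best-responding given beliefs about the other side.
Row plays Up: E[Up] = 0.375·(4) + 0.375·(4) + 0.25·(14) = 6.5; E[Down] = 0.25. Best-responding. ✓
Column (type θ₁), facing Up: Left gives 4, Right gives 6. Proposed Left is not best — profitable deviation exists. ✗
Column (type θ₂), facing Up: Left gives 14, Right gives -8. Proposed Left is best. ✓
Column (type θ₃), facing Up: Left gives -6, Right gives 9. Proposed Right is best. ✓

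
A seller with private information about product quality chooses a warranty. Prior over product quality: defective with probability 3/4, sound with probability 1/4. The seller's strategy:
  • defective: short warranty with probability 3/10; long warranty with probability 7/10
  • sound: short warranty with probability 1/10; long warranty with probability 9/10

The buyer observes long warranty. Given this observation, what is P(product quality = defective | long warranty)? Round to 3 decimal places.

P(long warranty) = (3/4)·(7/10) + (1/4)·(9/10) = 3/4
P(defective | long warranty) = ((3/4)·(7/10)) / (3/4) = (21/40) / (3/4) = 7/10

0.700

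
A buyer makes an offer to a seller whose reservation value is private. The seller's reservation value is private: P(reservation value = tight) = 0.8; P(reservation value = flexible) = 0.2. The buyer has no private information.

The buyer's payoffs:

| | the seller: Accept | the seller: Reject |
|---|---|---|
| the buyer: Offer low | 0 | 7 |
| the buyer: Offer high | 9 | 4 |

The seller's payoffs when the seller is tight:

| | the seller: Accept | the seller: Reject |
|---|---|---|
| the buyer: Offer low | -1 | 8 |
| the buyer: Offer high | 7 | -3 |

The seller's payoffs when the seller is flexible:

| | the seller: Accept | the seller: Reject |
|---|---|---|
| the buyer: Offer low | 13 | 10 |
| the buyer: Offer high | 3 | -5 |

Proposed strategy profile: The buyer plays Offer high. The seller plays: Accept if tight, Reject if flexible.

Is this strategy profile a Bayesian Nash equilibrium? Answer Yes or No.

No

The buyer plays Offer high: E[Offer high] = 0.8·(9) + 0.2·(4) = 8; E[Offer low] = 1.4. Best-responding. ✓
The seller (reservation value tight), facing Offer high: Accept gives 7, Reject gives -3. Proposed Accept is best. ✓
The seller (reservation value flexible), facing Offer high: Accept gives 3, Reject gives -5. Proposed Reject is not best — profitable deviation exists. ✗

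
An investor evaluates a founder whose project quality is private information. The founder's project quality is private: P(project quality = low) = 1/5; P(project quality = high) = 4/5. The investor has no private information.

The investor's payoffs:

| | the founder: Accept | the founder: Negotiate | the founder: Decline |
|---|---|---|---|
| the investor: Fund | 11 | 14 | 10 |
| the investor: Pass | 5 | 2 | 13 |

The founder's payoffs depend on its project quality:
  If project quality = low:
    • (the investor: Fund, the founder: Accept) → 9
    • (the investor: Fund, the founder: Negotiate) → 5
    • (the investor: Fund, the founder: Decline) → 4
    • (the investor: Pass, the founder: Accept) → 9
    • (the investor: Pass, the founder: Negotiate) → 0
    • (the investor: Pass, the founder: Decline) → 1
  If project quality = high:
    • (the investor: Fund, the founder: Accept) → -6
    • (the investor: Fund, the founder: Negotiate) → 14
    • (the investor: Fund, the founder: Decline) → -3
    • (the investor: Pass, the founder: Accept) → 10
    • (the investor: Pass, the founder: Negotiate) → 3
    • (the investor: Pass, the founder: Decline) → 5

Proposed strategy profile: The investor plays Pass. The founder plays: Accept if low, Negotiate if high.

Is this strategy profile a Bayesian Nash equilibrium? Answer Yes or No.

A profile is a BNE iff every type of every player is best-responding given beliefs about the other side.
The investor plays Pass: E[Pass] = 1/5·(5) + 4/5·(2) = 13/5; E[Fund] = 67/5. Not best-responding. ✗
The founder (project quality low), facing Pass: Accept gives 9, Negotiate gives 0, Decline gives 1. Proposed Accept is best. ✓
The founder (project quality high), facing Pass: Accept gives 10, Negotiate gives 3, Decline gives 5. Proposed Negotiate is not best — profitable deviation exists. ✗

No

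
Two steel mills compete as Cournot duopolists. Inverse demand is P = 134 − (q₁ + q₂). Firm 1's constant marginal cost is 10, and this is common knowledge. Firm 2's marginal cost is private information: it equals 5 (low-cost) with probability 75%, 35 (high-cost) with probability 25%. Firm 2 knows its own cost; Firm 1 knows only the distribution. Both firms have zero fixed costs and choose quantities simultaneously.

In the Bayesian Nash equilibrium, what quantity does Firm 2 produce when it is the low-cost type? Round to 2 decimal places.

Type-c best response for Firm 2: q₂(c) = (134 − c)/2 − q₁/2.
Firm 1 maximizes expected profit; its first-order condition is 134 − 2q₁ − E[q₂] − 10 = 0.
Substituting E[q₂] and solving: E[c₂] = 12.5, so q₁ = (134 − 2·10 + 12.5)/3 = 42.1667.
q₂(low-cost) = (134 − 5 − 42.1667)/2 = 43.4167.

43.42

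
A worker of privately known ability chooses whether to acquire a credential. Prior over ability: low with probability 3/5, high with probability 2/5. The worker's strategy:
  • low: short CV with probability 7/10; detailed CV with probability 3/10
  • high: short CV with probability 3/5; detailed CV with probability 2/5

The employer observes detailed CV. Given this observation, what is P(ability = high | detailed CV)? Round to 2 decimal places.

0.47

Apply Bayes' rule using the sender's strategy as the likelihood.
P(detailed CV) = (3/5)·(3/10) + (2/5)·(2/5) = 17/50
P(high | detailed CV) = ((2/5)·(2/5)) / (17/50) = (4/25) / (17/50) = 8/17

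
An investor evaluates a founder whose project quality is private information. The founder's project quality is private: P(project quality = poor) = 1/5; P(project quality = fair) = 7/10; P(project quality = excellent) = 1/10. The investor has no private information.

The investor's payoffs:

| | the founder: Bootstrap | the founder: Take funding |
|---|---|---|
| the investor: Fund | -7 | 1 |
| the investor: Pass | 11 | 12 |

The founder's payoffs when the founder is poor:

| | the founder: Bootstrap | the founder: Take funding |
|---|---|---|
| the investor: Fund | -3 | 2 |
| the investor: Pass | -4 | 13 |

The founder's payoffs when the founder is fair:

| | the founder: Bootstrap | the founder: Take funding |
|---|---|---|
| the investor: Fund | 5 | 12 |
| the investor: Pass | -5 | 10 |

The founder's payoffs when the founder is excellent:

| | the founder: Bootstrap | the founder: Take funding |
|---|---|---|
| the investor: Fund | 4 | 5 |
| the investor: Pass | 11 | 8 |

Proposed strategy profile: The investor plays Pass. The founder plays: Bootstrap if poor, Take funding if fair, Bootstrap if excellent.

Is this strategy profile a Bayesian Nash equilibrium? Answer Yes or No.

No

The investor plays Pass: E[Pass] = 1/5·(11) + 7/10·(12) + 1/10·(11) = 117/10; E[Fund] = -7/5. Best-responding. ✓
The founder (project quality poor), facing Pass: Bootstrap gives -4, Take funding gives 13. Proposed Bootstrap is not best — profitable deviation exists. ✗
The founder (project quality fair), facing Pass: Bootstrap gives -5, Take funding gives 10. Proposed Take funding is best. ✓
The founder (project quality excellent), facing Pass: Bootstrap gives 11, Take funding gives 8. Proposed Bootstrap is best. ✓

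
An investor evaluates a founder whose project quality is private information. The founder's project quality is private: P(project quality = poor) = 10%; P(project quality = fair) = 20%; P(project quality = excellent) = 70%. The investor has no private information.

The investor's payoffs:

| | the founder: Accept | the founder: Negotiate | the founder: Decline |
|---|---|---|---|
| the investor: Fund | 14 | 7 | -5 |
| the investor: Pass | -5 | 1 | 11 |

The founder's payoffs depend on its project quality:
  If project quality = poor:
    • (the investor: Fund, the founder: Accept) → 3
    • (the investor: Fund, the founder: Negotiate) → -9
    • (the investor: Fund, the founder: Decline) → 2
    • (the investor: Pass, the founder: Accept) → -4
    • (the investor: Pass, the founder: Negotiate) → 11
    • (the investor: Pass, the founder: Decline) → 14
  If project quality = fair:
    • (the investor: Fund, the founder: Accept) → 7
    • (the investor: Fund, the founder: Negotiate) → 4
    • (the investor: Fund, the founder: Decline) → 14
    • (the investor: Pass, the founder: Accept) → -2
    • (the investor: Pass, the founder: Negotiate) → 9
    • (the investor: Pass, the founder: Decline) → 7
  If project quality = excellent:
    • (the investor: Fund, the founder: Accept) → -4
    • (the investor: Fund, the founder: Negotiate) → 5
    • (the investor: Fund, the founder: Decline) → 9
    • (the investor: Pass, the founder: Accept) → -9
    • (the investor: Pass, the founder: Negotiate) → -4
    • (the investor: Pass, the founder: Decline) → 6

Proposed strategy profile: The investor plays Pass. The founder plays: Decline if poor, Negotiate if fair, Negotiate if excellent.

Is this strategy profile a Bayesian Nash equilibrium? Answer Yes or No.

The investor plays Pass: E[Pass] = 0.1·(11) + 0.2·(1) + 0.7·(1) = 2; E[Fund] = 5.8. Not best-responding. ✗
The founder (project quality poor), facing Pass: Accept gives -4, Negotiate gives 11, Decline gives 14. Proposed Decline is best. ✓
The founder (project quality fair), facing Pass: Accept gives -2, Negotiate gives 9, Decline gives 7. Proposed Negotiate is best. ✓
The founder (project quality excellent), facing Pass: Accept gives -9, Negotiate gives -4, Decline gives 6. Proposed Negotiate is not best — profitable deviation exists. ✗

No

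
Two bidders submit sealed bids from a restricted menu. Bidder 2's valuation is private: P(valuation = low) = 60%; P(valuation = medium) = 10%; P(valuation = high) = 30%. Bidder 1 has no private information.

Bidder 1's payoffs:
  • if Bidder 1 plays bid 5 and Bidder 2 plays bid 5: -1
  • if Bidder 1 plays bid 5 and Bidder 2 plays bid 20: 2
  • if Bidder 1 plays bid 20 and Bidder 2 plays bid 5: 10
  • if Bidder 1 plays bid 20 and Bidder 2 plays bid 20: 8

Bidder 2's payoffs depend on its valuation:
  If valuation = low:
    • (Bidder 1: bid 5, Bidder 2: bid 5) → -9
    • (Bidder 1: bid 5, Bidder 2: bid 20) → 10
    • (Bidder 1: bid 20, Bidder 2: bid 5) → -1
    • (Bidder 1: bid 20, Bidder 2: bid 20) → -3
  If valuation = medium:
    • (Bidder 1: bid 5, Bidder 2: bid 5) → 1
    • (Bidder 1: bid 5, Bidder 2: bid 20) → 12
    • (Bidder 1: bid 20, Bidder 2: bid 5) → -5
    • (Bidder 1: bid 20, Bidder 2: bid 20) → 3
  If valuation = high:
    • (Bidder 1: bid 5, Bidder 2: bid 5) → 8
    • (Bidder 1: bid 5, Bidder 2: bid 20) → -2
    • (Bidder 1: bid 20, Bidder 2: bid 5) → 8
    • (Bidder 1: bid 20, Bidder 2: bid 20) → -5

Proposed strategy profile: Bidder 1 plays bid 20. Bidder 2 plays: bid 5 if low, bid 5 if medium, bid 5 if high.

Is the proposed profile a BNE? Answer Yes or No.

No

Bidder 1 plays bid 20: E[bid 20] = 0.6·(10) + 0.1·(10) + 0.3·(10) = 10; E[bid 5] = -1. Best-responding. ✓
Bidder 2 (valuation low), facing bid 20: bid 5 gives -1, bid 20 gives -3. Proposed bid 5 is best. ✓
Bidder 2 (valuation medium), facing bid 20: bid 5 gives -5, bid 20 gives 3. Proposed bid 5 is not best — profitable deviation exists. ✗
Bidder 2 (valuation high), facing bid 20: bid 5 gives 8, bid 20 gives -5. Proposed bid 5 is best. ✓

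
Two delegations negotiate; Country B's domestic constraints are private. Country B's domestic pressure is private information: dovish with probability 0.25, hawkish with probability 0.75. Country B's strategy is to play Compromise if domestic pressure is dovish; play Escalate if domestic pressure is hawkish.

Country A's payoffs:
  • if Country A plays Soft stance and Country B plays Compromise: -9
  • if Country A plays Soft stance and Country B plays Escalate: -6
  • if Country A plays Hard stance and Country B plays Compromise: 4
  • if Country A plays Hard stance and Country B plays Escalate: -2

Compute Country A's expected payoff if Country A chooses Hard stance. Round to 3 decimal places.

-0.500

Take the expectation over Country B's domestic pressure, weighting each type's action by its prior probability.
E[Hard stance] = 0.25·4 + 0.75·(-2) = 1 + (-1.5) = -0.5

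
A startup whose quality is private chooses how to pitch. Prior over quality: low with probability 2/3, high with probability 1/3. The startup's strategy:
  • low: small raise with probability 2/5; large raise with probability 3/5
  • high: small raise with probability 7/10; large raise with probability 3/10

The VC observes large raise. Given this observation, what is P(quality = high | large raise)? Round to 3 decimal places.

P(large raise) = (2/3)·(3/5) + (1/3)·(3/10) = 1/2
P(high | large raise) = ((1/3)·(3/10)) / (1/2) = (1/10) / (1/2) = 1/5

0.200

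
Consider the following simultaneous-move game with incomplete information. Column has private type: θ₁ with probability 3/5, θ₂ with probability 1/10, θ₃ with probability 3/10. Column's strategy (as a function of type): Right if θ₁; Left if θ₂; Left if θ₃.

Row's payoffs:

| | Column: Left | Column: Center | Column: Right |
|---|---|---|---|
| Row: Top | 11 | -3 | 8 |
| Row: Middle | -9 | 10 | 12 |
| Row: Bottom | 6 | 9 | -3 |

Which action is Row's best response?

Compute Row's expected payoff for each action, taking the expectation over Column's type.
E[Top] = 3/5·(8) + 1/10·(11) + 3/10·(11) = 46/5
E[Middle] = 3/5·(12) + 1/10·(-9) + 3/10·(-9) = 18/5
E[Bottom] = 3/5·(-3) + 1/10·(6) + 3/10·(6) = 3/5
Best response: Top (46/5 is the largest).

Top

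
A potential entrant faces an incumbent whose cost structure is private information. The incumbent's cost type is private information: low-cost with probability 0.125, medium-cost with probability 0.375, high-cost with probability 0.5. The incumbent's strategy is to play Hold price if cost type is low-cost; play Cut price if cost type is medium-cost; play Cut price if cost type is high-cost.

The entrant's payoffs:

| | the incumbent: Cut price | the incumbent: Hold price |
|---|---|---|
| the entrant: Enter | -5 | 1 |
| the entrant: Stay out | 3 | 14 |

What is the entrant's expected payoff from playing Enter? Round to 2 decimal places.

-4.25

Take the expectation over the incumbent's cost type, weighting each type's action by its prior probability.
E[Enter] = 0.125·1 + 0.375·(-5) + 0.5·(-5) = 0.125 + (-1.875) + (-2.5) = -4.25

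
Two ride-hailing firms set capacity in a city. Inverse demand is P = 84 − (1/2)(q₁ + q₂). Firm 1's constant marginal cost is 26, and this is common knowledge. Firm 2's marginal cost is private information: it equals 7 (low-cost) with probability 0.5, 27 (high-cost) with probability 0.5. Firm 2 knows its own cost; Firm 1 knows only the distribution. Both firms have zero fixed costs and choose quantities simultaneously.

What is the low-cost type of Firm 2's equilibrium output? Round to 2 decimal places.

Firm 2 with cost c maximizes (84 − (1/2)(q₁+q₂) − c)·q₂, giving q₂(c) = (84 − c − (1/2)q₁).
E[c₂] = 0.5·7 + 0.5·27 = 17
Firm 1's FOC against E[q₂] yields q₁ = (84 − 2·26 + E[c₂])/(3/2) = (84 − 52 + 17)/(3/2) = 32.6667.
q₂(low-cost) = (84 − 7 − (1/2)·32.6667) = 60.6667.

60.67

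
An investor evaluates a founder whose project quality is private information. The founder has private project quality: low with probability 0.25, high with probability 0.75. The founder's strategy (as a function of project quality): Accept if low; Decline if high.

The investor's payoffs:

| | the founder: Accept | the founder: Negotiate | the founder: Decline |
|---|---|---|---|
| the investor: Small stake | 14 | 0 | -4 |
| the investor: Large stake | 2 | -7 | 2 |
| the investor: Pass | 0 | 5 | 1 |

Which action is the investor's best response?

E[Small stake] = 0.25·(14) + 0.75·(-4) = 0.5
E[Large stake] = 0.25·(2) + 0.75·(2) = 2
E[Pass] = 0.25·(0) + 0.75·(1) = 0.75
Best response: Large stake (2 is the largest).

Large stake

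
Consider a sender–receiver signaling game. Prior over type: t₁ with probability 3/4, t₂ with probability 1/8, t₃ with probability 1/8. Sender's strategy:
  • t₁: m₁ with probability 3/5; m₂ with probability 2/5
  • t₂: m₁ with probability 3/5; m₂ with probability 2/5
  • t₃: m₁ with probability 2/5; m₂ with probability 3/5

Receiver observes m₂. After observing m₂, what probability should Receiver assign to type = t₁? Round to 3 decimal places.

P(m₂) = (3/4)·(2/5) + (1/8)·(2/5) + (1/8)·(3/5) = 17/40
P(t₁ | m₂) = ((3/4)·(2/5)) / (17/40) = (3/10) / (17/40) = 12/17

0.706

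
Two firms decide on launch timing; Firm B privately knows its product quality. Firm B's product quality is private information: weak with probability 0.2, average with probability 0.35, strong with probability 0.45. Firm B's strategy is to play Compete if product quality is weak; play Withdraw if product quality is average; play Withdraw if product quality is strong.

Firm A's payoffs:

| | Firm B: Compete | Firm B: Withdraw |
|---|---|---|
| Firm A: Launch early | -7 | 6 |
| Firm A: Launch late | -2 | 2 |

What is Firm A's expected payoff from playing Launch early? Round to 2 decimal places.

E[Launch early] = 0.2·(-7) + 0.35·6 + 0.45·6 = (-1.4) + 2.1 + 2.7 = 3.4

3.40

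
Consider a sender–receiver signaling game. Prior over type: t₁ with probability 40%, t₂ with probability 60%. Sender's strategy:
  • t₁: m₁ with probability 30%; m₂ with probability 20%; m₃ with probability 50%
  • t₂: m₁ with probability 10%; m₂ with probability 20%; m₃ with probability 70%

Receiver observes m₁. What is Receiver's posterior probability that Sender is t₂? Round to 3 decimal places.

P(m₁) = 0.4·0.3 + 0.6·0.1 = 0.18
P(t₂ | m₁) = (0.6·0.1) / 0.18 = 0.06 / 0.18 = 0.333333

0.333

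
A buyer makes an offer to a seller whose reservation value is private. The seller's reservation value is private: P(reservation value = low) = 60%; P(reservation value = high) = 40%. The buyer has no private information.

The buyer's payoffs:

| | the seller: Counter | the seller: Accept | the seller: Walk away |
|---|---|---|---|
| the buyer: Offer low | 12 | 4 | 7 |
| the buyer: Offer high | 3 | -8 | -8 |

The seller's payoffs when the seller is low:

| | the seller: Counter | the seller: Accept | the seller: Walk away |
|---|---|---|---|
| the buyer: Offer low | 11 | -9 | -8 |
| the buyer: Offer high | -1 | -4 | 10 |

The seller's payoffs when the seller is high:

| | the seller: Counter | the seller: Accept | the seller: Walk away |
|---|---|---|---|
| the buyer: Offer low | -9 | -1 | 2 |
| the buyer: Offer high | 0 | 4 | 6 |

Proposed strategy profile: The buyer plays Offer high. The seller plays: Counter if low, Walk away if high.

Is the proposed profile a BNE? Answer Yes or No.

A profile is a BNE iff every type of every player is best-responding given beliefs about the other side.
The buyer plays Offer high: E[Offer high] = 0.6·(3) + 0.4·(-8) = -1.4; E[Offer low] = 10. Not best-responding. ✗
The seller (reservation value low), facing Offer high: Counter gives -1, Accept gives -4, Walk away gives 10. Proposed Counter is not best — profitable deviation exists. ✗
The seller (reservation value high), facing Offer high: Counter gives 0, Accept gives 4, Walk away gives 6. Proposed Walk away is best. ✓

No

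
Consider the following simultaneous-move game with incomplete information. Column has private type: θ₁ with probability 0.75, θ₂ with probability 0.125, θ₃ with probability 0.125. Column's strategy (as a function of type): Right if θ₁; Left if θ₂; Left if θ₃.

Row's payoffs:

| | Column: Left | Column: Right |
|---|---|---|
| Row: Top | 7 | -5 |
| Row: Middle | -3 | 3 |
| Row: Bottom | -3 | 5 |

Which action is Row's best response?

Bottom

E[Top] = 0.75·(-5) + 0.125·(7) + 0.125·(7) = -2
E[Middle] = 0.75·(3) + 0.125·(-3) + 0.125·(-3) = 1.5
E[Bottom] = 0.75·(5) + 0.125·(-3) + 0.125·(-3) = 3
Best response: Bottom (3 is the largest).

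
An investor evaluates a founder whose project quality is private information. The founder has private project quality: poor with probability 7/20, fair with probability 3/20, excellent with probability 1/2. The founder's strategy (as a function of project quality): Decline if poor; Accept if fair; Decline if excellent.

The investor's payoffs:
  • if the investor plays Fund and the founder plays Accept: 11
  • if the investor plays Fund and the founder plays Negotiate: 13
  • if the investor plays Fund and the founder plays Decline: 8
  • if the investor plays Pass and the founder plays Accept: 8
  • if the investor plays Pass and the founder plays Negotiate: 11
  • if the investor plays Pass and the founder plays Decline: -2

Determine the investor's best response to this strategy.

Fund

Compute the investor's expected payoff for each action, taking the expectation over the founder's type.
E[Fund] = 7/20·(8) + 3/20·(11) + 1/2·(8) = 169/20
E[Pass] = 7/20·(-2) + 3/20·(8) + 1/2·(-2) = -1/2
Best response: Fund (169/20 is the largest).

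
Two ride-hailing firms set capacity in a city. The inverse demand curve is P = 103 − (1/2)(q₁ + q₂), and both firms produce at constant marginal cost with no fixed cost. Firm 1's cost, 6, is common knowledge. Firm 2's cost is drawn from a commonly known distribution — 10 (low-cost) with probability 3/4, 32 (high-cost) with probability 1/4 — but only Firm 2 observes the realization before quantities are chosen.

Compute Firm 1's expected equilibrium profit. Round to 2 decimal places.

2520.50

Firm 2 with cost c maximizes (103 − (1/2)(q₁+q₂) − c)·q₂, giving q₂(c) = (103 − c − (1/2)q₁).
E[c₂] = 3/4·10 + 1/4·32 = 15.5
Firm 1's FOC against E[q₂] yields q₁ = (103 − 2·6 + E[c₂])/(3/2) = (103 − 12 + 15.5)/(3/2) = 71.
E[P] = 103 − (1/2)·(q₁ + E[q₂]) = 41.5; Firm 1's expected profit = (E[P] − 6)·q₁ = (41.5 − 6)·71 = 2520.5.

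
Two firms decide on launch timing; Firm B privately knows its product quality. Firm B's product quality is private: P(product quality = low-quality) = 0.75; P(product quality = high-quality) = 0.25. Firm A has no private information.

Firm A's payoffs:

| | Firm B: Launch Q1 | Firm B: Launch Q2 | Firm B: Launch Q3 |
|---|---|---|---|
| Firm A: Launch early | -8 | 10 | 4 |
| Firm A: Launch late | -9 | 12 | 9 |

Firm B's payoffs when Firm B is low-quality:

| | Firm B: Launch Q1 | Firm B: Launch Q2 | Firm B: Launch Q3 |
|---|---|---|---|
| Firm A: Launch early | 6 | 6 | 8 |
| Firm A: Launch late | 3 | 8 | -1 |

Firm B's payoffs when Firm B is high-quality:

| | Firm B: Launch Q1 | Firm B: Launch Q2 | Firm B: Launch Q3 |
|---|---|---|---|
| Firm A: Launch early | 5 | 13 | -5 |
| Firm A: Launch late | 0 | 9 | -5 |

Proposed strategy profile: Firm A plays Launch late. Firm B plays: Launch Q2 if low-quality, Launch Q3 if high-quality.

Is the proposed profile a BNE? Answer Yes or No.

No

Firm A plays Launch late: E[Launch late] = 0.75·(12) + 0.25·(9) = 11.25; E[Launch early] = 8.5. Best-responding. ✓
Firm B (product quality low-quality), facing Launch late: Launch Q1 gives 3, Launch Q2 gives 8, Launch Q3 gives -1. Proposed Launch Q2 is best. ✓
Firm B (product quality high-quality), facing Launch late: Launch Q1 gives 0, Launch Q2 gives 9, Launch Q3 gives -5. Proposed Launch Q3 is not best — profitable deviation exists. ✗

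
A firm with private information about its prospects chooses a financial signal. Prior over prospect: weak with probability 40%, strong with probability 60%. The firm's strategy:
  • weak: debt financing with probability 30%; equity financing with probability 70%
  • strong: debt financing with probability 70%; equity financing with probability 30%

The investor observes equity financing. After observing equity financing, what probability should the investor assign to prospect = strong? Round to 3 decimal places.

Apply Bayes' rule using the sender's strategy as the likelihood.
P(equity financing) = 0.4·0.7 + 0.6·0.3 = 0.46
P(strong | equity financing) = (0.6·0.3) / 0.46 = 0.18 / 0.46 = 0.391304

0.391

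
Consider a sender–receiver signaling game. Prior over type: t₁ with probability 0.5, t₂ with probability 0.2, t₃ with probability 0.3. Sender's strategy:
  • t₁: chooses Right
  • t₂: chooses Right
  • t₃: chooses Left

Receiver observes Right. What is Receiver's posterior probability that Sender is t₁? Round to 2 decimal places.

P(Right) = 0.5·1 + 0.2·1 + 0.3·0 = 0.7
P(t₁ | Right) = (0.5·1) / 0.7 = 0.5 / 0.7 = 0.714286

0.71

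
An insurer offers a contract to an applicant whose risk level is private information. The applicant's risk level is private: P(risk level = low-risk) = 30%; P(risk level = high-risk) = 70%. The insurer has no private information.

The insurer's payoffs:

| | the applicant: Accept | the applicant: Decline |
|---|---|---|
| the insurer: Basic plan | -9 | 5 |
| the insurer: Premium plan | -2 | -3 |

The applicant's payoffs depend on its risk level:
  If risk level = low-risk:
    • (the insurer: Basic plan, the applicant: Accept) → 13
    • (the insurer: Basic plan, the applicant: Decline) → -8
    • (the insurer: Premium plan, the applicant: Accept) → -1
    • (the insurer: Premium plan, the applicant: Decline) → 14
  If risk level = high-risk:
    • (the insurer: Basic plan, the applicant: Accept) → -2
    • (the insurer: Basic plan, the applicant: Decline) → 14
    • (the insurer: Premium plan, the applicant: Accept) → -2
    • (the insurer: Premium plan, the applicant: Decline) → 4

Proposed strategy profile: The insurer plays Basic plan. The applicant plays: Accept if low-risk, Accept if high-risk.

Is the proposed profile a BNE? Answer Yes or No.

No

The insurer plays Basic plan: E[Basic plan] = 0.3·(-9) + 0.7·(-9) = -9; E[Premium plan] = -2. Not best-responding. ✗
The applicant (risk level low-risk), facing Basic plan: Accept gives 13, Decline gives -8. Proposed Accept is best. ✓
The applicant (risk level high-risk), facing Basic plan: Accept gives -2, Decline gives 14. Proposed Accept is not best — profitable deviation exists. ✗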